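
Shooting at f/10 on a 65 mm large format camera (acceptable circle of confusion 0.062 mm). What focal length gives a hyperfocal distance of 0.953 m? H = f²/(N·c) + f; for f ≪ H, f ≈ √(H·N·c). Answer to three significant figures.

From H = f²/(N·c) + f, with f ≪ H: f ≈ √(H·N·c) = √(953 × 10 × 0.062) = √590.86 ≈ 24.31 mm.
Exact: f² + N·c·f − N·c·H = 0 ⇒ f = (−N·c + √((N·c)² + 4·N·c·H))/2 = (−0.62 + √2363.8)/2 ≈ 24.000 mm ≈ 24.0 mm.

24.0 mm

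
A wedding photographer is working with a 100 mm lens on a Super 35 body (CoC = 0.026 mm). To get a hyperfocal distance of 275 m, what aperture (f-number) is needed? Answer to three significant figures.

Rearrange H = f²/(N·c) + f for N: N = f² / ((H − f)·c).
N = 100² / ((275000 − 100) × 0.026) = 10000 / 7147 ≈ 1.40.

f/1.40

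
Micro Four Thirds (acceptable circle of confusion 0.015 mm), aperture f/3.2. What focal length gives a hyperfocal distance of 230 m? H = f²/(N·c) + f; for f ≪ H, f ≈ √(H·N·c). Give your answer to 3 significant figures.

From H = f²/(N·c) + f, with f ≪ H: f ≈ √(H·N·c) = √(230000 × 3.2 × 0.015) = √11040 ≈ 105.1 mm.
The +f correction barely moves this — solving exactly, f² + N·c·f − N·c·H = 0 ⇒ f = (−N·c + √((N·c)² + 4·N·c·H))/2 = (−0.048 + √44160)/2 ≈ 105.05 mm, so f ≈ 105 mm.

105 mm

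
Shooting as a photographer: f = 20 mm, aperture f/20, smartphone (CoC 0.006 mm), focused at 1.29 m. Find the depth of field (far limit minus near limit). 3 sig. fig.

1.15 m

Hyperfocal distance H = f²/(N·c) + f = 20²/(20 × 0.006) + 20 = 400/0.12 + 20 ≈ 3353.3 mm ≈ 3.353 m.
Near limit Dn = s·(H − f)/(H + s − 2f) = 1290 × (3353.3 − 20) / (3353.3 + 1290 − 2 × 20) = 1290 × 3333.3 / 4603.3 ≈ 934.1 mm.
Far limit Df = s·(H − f)/(H − s) = 1290 × (3353.3 − 20) / (3353.3 − 1290) = 1290 × 3333.3 / 2063.3 ≈ 2084.0 mm.
Depth of field = Df − Dn = 2084.0 − 934.1 ≈ 1149.9 mm ≈ 1.15 m.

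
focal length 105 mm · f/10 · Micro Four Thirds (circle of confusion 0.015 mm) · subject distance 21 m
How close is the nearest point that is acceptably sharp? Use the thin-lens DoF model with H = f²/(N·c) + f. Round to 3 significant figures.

Hyperfocal distance H = f²/(N·c) + f = 105²/(10 × 0.015) + 105 = 11025/0.15 + 105 ≈ 73605.0 mm ≈ 73.61 m.
Near limit Dn = s·(H − f)/(H + s − 2f) = 21000 × (73605.0 − 105) / (73605.0 + 21000 − 2 × 105) = 21000 × 73500.0 / 94395.0 ≈ 16352 mm ≈ 16.4 m.

16.4 m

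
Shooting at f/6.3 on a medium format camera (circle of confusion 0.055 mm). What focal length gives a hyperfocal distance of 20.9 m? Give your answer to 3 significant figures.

From H = f²/(N·c) + f, with f ≪ H: f ≈ √(H·N·c) = √(20900 × 6.3 × 0.055) = √7241.8 ≈ 85.10 mm.
Exact: f² + N·c·f − N·c·H = 0 ⇒ f = (−N·c + √((N·c)² + 4·N·c·H))/2 = (−0.3465 + √28968)/2 ≈ 84.926 mm ≈ 84.9 mm.

84.9 mm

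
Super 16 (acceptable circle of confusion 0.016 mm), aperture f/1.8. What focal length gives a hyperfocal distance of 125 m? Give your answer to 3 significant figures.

60.0 mm

From H = f²/(N·c) + f, with f ≪ H: f ≈ √(H·N·c) = √(125000 × 1.8 × 0.016) = √3600.0 ≈ 60.00 mm.
The +f correction barely moves this — solving exactly, f² + N·c·f − N·c·H = 0 ⇒ f = (−N·c + √((N·c)² + 4·N·c·H))/2 = (−0.0288 + √14400)/2 ≈ 59.986 mm, so f ≈ 60.0 mm.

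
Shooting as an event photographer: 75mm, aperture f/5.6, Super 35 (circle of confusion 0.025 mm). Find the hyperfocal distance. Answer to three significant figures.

40.3 m

Hyperfocal distance H = f²/(N·c) + f = 75²/(5.6 × 0.025) + 75 = 5625/0.14 + 75 ≈ 40253.6 mm ≈ 40.3 m.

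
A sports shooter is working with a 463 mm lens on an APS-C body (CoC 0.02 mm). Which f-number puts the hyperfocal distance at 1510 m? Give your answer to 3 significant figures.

Rearrange H = f²/(N·c) + f for N: N = f² / ((H − f)·c).
N = 463² / ((1510000 − 463) × 0.02) = 214369 / 30191 ≈ 7.10.

f/7.10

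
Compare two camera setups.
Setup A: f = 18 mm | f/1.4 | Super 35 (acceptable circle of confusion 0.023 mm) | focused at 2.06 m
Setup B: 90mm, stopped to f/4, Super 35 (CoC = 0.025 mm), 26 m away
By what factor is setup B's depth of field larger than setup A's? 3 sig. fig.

Setup A: H = 18²/(1.4×0.023) + 18 ≈ 10080.1 mm; DoF = Df − Dn = 2584.50 − 1712.47 ≈ 872.03 mm.
Setup B: H = 90²/(4×0.025) + 90 ≈ 81090.0 mm; DoF = Df − Dn = 38228 − 19699 ≈ 18529 mm.
Ratio = 18529 / 872.03 ≈ 21.2.

21.2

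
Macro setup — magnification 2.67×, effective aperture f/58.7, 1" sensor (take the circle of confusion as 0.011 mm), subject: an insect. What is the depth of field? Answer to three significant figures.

At magnification m, DoF ≈ 2·N_eff·c/m² = 2 × 58.7 × 0.011 / 2.67² = 1.291 / 7.129 ≈ 0.181 mm.

0.181 mm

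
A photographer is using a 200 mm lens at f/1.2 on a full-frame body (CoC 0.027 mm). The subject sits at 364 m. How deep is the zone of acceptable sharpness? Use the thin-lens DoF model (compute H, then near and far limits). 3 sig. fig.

Hyperfocal distance H = f²/(N·c) + f = 200²/(1.2 × 0.027) + 200 = 40000/0.0324 + 200 ≈ 1234767.9 mm ≈ 1235 m.
Near limit Dn = s·(H − f)/(H + s − 2f) = 364000 × (1234767.9 − 200) / (1234767.9 + 364000 − 2 × 200) = 364000 × 1234567.9 / 1598367.9 ≈ 281151 mm.
Far limit Df = s·(H − f)/(H − s) = 364000 × (1234767.9 − 200) / (1234767.9 − 364000) = 364000 × 1234567.9 / 870767.9 ≈ 516076 mm.
Depth of field = Df − Dn = 516076 − 281151 ≈ 234925 mm ≈ 235 m.

235 m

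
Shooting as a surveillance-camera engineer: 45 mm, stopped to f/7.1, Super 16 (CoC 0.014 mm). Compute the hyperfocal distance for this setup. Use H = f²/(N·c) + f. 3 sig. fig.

20.4 m

Hyperfocal distance H = f²/(N·c) + f = 45²/(7.1 × 0.014) + 45 = 2025/0.0994 + 45 ≈ 20417.2 mm ≈ 20.4 m.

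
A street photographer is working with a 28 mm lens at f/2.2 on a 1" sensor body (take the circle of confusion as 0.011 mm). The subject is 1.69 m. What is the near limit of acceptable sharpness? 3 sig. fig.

1.61 m

Hyperfocal distance H = f²/(N·c) + f = 28²/(2.2 × 0.011) + 28 = 784/0.0242 + 28 ≈ 32424.7 mm ≈ 32.42 m.
Near limit Dn = s·(H − f)/(H + s − 2f) = 1690 × (32424.7 − 28) / (32424.7 + 1690 − 2 × 28) = 1690 × 32396.7 / 34058.7 ≈ 1607.5 mm ≈ 1.61 m.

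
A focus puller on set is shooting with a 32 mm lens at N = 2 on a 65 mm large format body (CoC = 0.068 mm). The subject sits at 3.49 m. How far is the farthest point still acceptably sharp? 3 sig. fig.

Hyperfocal distance H = f²/(N·c) + f = 32²/(2 × 0.068) + 32 = 1024/0.136 + 32 ≈ 7561.4 mm ≈ 7.561 m.
Far limit Df = s·(H − f)/(H − s) = 3490 × (7561.4 − 32) / (7561.4 − 3490) = 3490 × 7529.4 / 4071.4 ≈ 6454.2 mm ≈ 6.45 m.

6.45 m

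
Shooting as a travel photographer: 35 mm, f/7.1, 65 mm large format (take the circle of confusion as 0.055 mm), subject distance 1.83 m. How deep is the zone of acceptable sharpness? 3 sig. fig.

Hyperfocal distance H = f²/(N·c) + f = 35²/(7.1 × 0.055) + 35 = 1225/0.3905 + 35 ≈ 3172.0 mm ≈ 3.172 m.
Near limit Dn = s·(H − f)/(H + s − 2f) = 1830 × (3172.0 − 35) / (3172.0 + 1830 − 2 × 35) = 1830 × 3137.0 / 4932.0 ≈ 1164.0 mm.
Far limit Df = s·(H − f)/(H − s) = 1830 × (3172.0 − 35) / (3172.0 − 1830) = 1830 × 3137.0 / 1342.0 ≈ 4277.7 mm.
Depth of field = Df − Dn = 4277.7 − 1164.0 ≈ 3113.7 mm ≈ 3.11 m.

3.11 m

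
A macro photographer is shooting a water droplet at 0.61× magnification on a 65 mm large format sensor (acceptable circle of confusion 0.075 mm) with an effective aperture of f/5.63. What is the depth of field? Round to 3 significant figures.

2.27 mm

At magnification m, DoF ≈ 2·N_eff·c/m² = 2 × 5.63 × 0.075 / 0.61² = 0.8445 / 0.3721 ≈ 2.27 mm.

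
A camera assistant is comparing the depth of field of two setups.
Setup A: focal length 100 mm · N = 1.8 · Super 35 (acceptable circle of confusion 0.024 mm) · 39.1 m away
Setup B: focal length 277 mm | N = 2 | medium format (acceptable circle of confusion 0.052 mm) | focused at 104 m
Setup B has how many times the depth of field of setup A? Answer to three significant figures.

2.20

Setup A: H = 100²/(1.8×0.024) + 100 ≈ 231581.5 mm; DoF = Df − Dn = 47022 − 33462 ≈ 13560 mm.
Setup B: H = 277²/(2×0.052) + 277 ≈ 738055.8 mm; DoF = Df − Dn = 121013 − 91181 ≈ 29832 mm.
Ratio = 29832 / 13560 ≈ 2.20.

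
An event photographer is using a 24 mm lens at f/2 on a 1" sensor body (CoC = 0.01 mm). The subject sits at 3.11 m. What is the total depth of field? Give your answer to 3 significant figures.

Hyperfocal distance H = f²/(N·c) + f = 24²/(2 × 0.01) + 24 = 576/0.02 + 24 ≈ 28824.0 mm ≈ 28.82 m.
Near limit Dn = s·(H − f)/(H + s − 2f) = 3110 × (28824.0 − 24) / (28824.0 + 3110 − 2 × 24) = 3110 × 28800.0 / 31886.0 ≈ 2809.01 mm.
Far limit Df = s·(H − f)/(H − s) = 3110 × (28824.0 − 24) / (28824.0 − 3110) = 3110 × 28800.0 / 25714.0 ≈ 3483.24 mm.
Depth of field = Df − Dn = 3483.24 − 2809.01 ≈ 674.23 mm ≈ 0.674 m.

0.674 m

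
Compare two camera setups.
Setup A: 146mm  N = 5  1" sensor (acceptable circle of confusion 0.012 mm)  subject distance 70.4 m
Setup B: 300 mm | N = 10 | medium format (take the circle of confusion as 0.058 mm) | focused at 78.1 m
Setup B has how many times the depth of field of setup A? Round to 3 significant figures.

3.61

Setup A: H = 146²/(5×0.012) + 146 ≈ 355412.7 mm; DoF = Df − Dn = 87753 − 58777 ≈ 28976 mm.
Setup B: H = 300²/(10×0.058) + 300 ≈ 155472.4 mm; DoF = Df − Dn = 156632 − 52019 ≈ 104613 mm.
Ratio = 104613 / 28976 ≈ 3.61.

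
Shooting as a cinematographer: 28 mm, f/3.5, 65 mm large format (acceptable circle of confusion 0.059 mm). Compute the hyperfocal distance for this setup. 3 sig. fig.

3.82 m

Hyperfocal distance H = f²/(N·c) + f = 28²/(3.5 × 0.059) + 28 = 784/0.2065 + 28 ≈ 3824.6 mm ≈ 3.82 m.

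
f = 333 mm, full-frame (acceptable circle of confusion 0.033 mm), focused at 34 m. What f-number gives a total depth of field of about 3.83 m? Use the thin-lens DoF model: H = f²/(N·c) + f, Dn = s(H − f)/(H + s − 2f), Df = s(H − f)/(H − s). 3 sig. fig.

Write h = H − f = f²/(N·c). The thin-lens limits are Dn = s·h/(h + (s−f)) and Df = s·h/(h − (s−f)), so DoF = Df − Dn = 2·s·(s−f)·h / (h² − (s−f)²).
That is a quadratic in h: DoF·h² − 2·s·(s−f)·h − DoF·(s−f)² = 0 ⇒ h = (s−f)·(s + √(s² + DoF²)) / DoF = 33667 × (34000 + √(34000² + 3830²)) / 3830 = 33667 × (34000 + 34215.0) / 3830 ≈ 599633 mm.
Then N = f²/(c·h) = 333² / (0.033 × 599633) = 110889 / 19788 ≈ 5.60.

f/5.60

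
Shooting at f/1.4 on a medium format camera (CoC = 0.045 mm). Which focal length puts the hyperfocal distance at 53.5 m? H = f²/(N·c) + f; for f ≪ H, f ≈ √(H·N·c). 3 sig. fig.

From H = f²/(N·c) + f, with f ≪ H: f ≈ √(H·N·c) = √(53500 × 1.4 × 0.045) = √3370.5 ≈ 58.06 mm.
Exact: f² + N·c·f − N·c·H = 0 ⇒ f = (−N·c + √((N·c)² + 4·N·c·H))/2 = (−0.063 + √13482)/2 ≈ 58.025 mm ≈ 58.0 mm.

58.0 mm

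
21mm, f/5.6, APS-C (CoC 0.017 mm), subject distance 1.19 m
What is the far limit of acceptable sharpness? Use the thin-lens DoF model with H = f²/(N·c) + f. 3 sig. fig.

1.59 m

Hyperfocal distance H = f²/(N·c) + f = 21²/(5.6 × 0.017) + 21 = 441/0.0952 + 21 ≈ 4653.4 mm ≈ 4.653 m.
Far limit Df = s·(H − f)/(H − s) = 1190 × (4653.4 − 21) / (4653.4 − 1190) = 1190 × 4632.4 / 3463.4 ≈ 1591.7 mm ≈ 1.59 m.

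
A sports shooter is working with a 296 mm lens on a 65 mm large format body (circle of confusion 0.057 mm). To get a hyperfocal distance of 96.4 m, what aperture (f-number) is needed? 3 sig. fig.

f/16

Rearrange H = f²/(N·c) + f for N: N = f² / ((H − f)·c).
N = 296² / ((96400 − 296) × 0.057) = 87616 / 5478 ≈ 16.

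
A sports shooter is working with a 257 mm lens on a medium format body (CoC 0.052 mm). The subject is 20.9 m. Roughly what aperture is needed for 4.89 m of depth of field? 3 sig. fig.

Write h = H − f = f²/(N·c). The thin-lens limits are Dn = s·h/(h + (s−f)) and Df = s·h/(h − (s−f)), so DoF = Df − Dn = 2·s·(s−f)·h / (h² − (s−f)²).
That is a quadratic in h: DoF·h² − 2·s·(s−f)·h − DoF·(s−f)² = 0 ⇒ h = (s−f)·(s + √(s² + DoF²)) / DoF = 20643 × (20900 + √(20900² + 4890²)) / 4890 = 20643 × (20900 + 21464.4) / 4890 ≈ 178840 mm.
Then N = f²/(c·h) = 257² / (0.052 × 178840) = 66049 / 9299.7 ≈ 7.10.

f/7.10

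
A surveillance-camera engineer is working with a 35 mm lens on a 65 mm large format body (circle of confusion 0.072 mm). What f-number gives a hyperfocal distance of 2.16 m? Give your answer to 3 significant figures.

f/8.01

Rearrange H = f²/(N·c) + f for N: N = f² / ((H − f)·c).
N = 35² / ((2160 − 35) × 0.072) = 1225 / 153.0 ≈ 8.01.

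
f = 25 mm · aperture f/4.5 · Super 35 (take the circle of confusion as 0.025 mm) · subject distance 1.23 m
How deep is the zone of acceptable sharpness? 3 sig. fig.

Hyperfocal distance H = f²/(N·c) + f = 25²/(4.5 × 0.025) + 25 = 625/0.1125 + 25 ≈ 5580.6 mm ≈ 5.581 m.
Near limit Dn = s·(H − f)/(H + s − 2f) = 1230 × (5580.6 − 25) / (5580.6 + 1230 − 2 × 25) = 1230 × 5555.6 / 6760.6 ≈ 1010.77 mm.
Far limit Df = s·(H − f)/(H − s) = 1230 × (5580.6 − 25) / (5580.6 − 1230) = 1230 × 5555.6 / 4350.6 ≈ 1570.68 mm.
Depth of field = Df − Dn = 1570.68 − 1010.77 ≈ 559.91 mm ≈ 0.560 m.

0.560 m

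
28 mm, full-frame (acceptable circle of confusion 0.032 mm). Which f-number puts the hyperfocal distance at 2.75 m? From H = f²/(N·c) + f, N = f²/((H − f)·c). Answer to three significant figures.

f/9

Rearrange H = f²/(N·c) + f for N: N = f² / ((H − f)·c).
N = 28² / ((2750 − 28) × 0.032) = 784 / 87.10 ≈ 9.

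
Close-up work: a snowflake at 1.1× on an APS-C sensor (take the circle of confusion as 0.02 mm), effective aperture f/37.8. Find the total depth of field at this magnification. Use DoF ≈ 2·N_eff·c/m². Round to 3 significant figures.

At magnification m, DoF ≈ 2·N_eff·c/m² = 2 × 37.8 × 0.02 / 1.1² = 1.512 / 1.21 ≈ 1.25 mm.

1.25 mm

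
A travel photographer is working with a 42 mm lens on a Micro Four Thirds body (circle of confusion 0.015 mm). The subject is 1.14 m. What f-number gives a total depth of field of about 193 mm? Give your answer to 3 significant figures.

f/9

Write h = H − f = f²/(N·c). The thin-lens limits are Dn = s·h/(h + (s−f)) and Df = s·h/(h − (s−f)), so DoF = Df − Dn = 2·s·(s−f)·h / (h² − (s−f)²).
That is a quadratic in h: DoF·h² − 2·s·(s−f)·h − DoF·(s−f)² = 0 ⇒ h = (s−f)·(s + √(s² + DoF²)) / DoF = 1098 × (1140 + √(1140² + 193²)) / 193 = 1098 × (1140 + 1156.22) / 193 ≈ 13063 mm.
Then N = f²/(c·h) = 42² / (0.015 × 13063) = 1764 / 195.95 ≈ 9.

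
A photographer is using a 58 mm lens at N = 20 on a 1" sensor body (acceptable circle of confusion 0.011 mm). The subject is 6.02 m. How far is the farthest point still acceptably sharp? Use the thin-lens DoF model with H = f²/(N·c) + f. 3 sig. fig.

Hyperfocal distance H = f²/(N·c) + f = 58²/(20 × 0.011) + 58 = 3364/0.22 + 58 ≈ 15348.9 mm ≈ 15.35 m.
Far limit Df = s·(H − f)/(H − s) = 6020 × (15348.9 − 58) / (15348.9 − 6020) = 6020 × 15290.9 / 9328.9 ≈ 9867.3 mm ≈ 9.87 m.

9.87 m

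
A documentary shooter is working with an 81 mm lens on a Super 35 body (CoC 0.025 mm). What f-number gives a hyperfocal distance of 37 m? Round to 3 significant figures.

Rearrange H = f²/(N·c) + f for N: N = f² / ((H − f)·c).
N = 81² / ((37000 − 81) × 0.025) = 6561 / 923.0 ≈ 7.11.

f/7.11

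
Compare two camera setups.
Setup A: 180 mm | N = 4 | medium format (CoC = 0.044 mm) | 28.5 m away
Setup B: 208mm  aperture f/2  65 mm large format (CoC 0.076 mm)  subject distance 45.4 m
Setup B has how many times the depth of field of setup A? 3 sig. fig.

1.65

Setup A: H = 180²/(4×0.044) + 180 ≈ 184270.9 mm; DoF = Df − Dn = 33681.5 − 24700.2 ≈ 8981.3 mm.
Setup B: H = 208²/(2×0.076) + 208 ≈ 284839.6 mm; DoF = Df − Dn = 53969 − 39179 ≈ 14790 mm.
Ratio = 14790 / 8981.3 ≈ 1.65.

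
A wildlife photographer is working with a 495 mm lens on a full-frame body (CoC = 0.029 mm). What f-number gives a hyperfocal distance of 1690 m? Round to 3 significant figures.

Rearrange H = f²/(N·c) + f for N: N = f² / ((H − f)·c).
N = 495² / ((1690000 − 495) × 0.029) = 245025 / 48996 ≈ 5.

f/5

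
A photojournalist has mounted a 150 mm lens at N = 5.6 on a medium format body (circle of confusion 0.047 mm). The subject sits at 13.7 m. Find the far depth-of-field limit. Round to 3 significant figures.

16.3 m

Hyperfocal distance H = f²/(N·c) + f = 150²/(5.6 × 0.047) + 150 = 22500/0.2632 + 150 ≈ 85636.3 mm ≈ 85.64 m.
Far limit Df = s·(H − f)/(H − s) = 13700 × (85636.3 − 150) / (85636.3 − 13700) = 13700 × 85486.3 / 71936.3 ≈ 16281 mm ≈ 16.3 m.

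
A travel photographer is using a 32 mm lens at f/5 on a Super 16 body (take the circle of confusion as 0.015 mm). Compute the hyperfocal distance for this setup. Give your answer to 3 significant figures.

13.7 m

Hyperfocal distance H = f²/(N·c) + f = 32²/(5 × 0.015) + 32 = 1024/0.075 + 32 ≈ 13685.3 mm ≈ 13.7 m.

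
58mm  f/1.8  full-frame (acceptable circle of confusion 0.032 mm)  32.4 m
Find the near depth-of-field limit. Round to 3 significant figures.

Hyperfocal distance H = f²/(N·c) + f = 58²/(1.8 × 0.032) + 58 = 3364/0.0576 + 58 ≈ 58460.8 mm ≈ 58.46 m.
Near limit Dn = s·(H − f)/(H + s − 2f) = 32400 × (58460.8 − 58) / (58460.8 + 32400 − 2 × 58) = 32400 × 58402.8 / 90744.8 ≈ 20852 mm ≈ 20.9 m.

20.9 m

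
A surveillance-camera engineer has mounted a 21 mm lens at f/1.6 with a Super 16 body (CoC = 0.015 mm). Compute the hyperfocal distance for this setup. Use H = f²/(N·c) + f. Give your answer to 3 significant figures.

Hyperfocal distance H = f²/(N·c) + f = 21²/(1.6 × 0.015) + 21 = 441/0.024 + 21 ≈ 18396.0 mm ≈ 18.4 m.

18.4 m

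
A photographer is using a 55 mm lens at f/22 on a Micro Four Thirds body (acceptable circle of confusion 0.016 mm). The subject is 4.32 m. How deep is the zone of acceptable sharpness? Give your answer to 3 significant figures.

Hyperfocal distance H = f²/(N·c) + f = 55²/(22 × 0.016) + 55 = 3025/0.352 + 55 ≈ 8648.8 mm ≈ 8.649 m.
Near limit Dn = s·(H − f)/(H + s − 2f) = 4320 × (8648.8 − 55) / (8648.8 + 4320 − 2 × 55) = 4320 × 8593.8 / 12858.8 ≈ 2887.1 mm.
Far limit Df = s·(H − f)/(H − s) = 4320 × (8648.8 − 55) / (8648.8 − 4320) = 4320 × 8593.8 / 4328.8 ≈ 8576.4 mm.
Depth of field = Df − Dn = 8576.4 − 2887.1 ≈ 5689.3 mm ≈ 5.69 m.

5.69 m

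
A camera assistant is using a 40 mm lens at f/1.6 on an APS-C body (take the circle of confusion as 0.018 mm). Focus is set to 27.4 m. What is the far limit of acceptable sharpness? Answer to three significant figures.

Hyperfocal distance H = f²/(N·c) + f = 40²/(1.6 × 0.018) + 40 = 1600/0.0288 + 40 ≈ 55595.6 mm ≈ 55.60 m.
Far limit Df = s·(H − f)/(H − s) = 27400 × (55595.6 − 40) / (55595.6 − 27400) = 27400 × 55555.6 / 28195.6 ≈ 53988 mm ≈ 54.0 m.

54.0 m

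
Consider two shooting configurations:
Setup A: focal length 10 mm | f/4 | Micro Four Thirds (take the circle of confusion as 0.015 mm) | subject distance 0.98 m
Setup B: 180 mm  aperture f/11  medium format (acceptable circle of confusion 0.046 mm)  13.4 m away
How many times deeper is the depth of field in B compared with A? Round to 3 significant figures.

3.35

Setup A: H = 10²/(4×0.015) + 10 ≈ 1676.7 mm; DoF = Df − Dn = 2344.5 − 619.5 ≈ 1725.0 mm.
Setup B: H = 180²/(11×0.046) + 180 ≈ 64211.6 mm; DoF = Df − Dn = 16886.4 − 11106.9 ≈ 5779.5 mm.
Ratio = 5779.5 / 1725.0 ≈ 3.35.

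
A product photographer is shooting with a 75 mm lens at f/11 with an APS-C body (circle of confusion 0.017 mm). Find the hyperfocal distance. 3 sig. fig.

30.2 m

Hyperfocal distance H = f²/(N·c) + f = 75²/(11 × 0.017) + 75 = 5625/0.187 + 75 ≈ 30155.2 mm ≈ 30.2 m.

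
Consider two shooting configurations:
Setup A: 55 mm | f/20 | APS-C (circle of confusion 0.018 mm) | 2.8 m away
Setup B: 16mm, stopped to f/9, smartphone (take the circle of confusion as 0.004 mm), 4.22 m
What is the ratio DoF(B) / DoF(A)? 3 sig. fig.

3.75

Setup A: H = 55²/(20×0.018) + 55 ≈ 8457.8 mm; DoF = Df − Dn = 4158.5 − 2110.5 ≈ 2048.0 mm.
Setup B: H = 16²/(9×0.004) + 16 ≈ 7127.1 mm; DoF = Df − Dn = 10322.6 − 2652.1 ≈ 7670.5 mm.
Ratio = 7670.5 / 2048.0 ≈ 3.75.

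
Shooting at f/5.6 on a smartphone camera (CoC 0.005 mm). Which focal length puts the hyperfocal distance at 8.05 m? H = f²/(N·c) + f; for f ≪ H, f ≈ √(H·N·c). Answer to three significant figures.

From H = f²/(N·c) + f, with f ≪ H: f ≈ √(H·N·c) = √(8050 × 5.6 × 0.005) = √225.40 ≈ 15.01 mm.
The +f correction barely moves this — solving exactly, f² + N·c·f − N·c·H = 0 ⇒ f = (−N·c + √((N·c)² + 4·N·c·H))/2 = (−0.028 + √901.60)/2 ≈ 14.999 mm, so f ≈ 15.0 mm.

15.0 mm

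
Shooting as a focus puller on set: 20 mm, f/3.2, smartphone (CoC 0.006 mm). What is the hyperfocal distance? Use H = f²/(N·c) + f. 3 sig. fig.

Hyperfocal distance H = f²/(N·c) + f = 20²/(3.2 × 0.006) + 20 = 400/0.0192 + 20 ≈ 20853.3 mm ≈ 20.9 m.

20.9 m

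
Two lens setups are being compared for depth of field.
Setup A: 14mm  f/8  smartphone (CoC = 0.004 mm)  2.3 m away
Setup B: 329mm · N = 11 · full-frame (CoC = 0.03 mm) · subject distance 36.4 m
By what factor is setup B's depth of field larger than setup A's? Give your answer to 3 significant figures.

4.06

Setup A: H = 14²/(8×0.004) + 14 ≈ 6139.0 mm; DoF = Df − Dn = 3669.6 − 1674.9 ≈ 1994.7 mm.
Setup B: H = 329²/(11×0.03) + 329 ≈ 328332.0 mm; DoF = Df − Dn = 40897.6 − 32793.6 ≈ 8104.0 mm.
Ratio = 8104.0 / 1994.7 ≈ 4.06.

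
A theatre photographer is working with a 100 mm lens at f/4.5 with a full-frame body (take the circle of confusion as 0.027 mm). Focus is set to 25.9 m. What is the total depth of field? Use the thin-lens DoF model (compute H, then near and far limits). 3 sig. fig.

18.0 m

Hyperfocal distance H = f²/(N·c) + f = 100²/(4.5 × 0.027) + 100 = 10000/0.1215 + 100 ≈ 82404.5 mm ≈ 82.40 m.
Near limit Dn = s·(H − f)/(H + s − 2f) = 25900 × (82404.5 − 100) / (82404.5 + 25900 − 2 × 100) = 25900 × 82304.5 / 108104.5 ≈ 19719 mm.
Far limit Df = s·(H − f)/(H − s) = 25900 × (82404.5 − 100) / (82404.5 − 25900) = 25900 × 82304.5 / 56504.5 ≈ 37726 mm.
Depth of field = Df − Dn = 37726 − 19719 ≈ 18007 mm ≈ 18.0 m.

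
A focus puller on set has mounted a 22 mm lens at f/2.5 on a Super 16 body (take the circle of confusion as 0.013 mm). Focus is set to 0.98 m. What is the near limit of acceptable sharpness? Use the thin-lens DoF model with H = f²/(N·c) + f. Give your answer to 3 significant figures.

0.921 m

Hyperfocal distance H = f²/(N·c) + f = 22²/(2.5 × 0.013) + 22 = 484/0.0325 + 22 ≈ 14914.3 mm ≈ 14.91 m.
Near limit Dn = s·(H − f)/(H + s − 2f) = 980 × (14914.3 − 22) / (14914.3 + 980 − 2 × 22) = 980 × 14892.3 / 15850.3 ≈ 920.77 mm ≈ 0.921 m.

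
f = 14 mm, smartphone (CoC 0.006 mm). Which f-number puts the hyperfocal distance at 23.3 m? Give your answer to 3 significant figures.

f/1.40

Rearrange H = f²/(N·c) + f for N: N = f² / ((H − f)·c).
N = 14² / ((23300 − 14) × 0.006) = 196 / 139.7 ≈ 1.40.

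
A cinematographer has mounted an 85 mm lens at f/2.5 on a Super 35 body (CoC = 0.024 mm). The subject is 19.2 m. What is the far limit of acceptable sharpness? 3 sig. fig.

22.8 m

Hyperfocal distance H = f²/(N·c) + f = 85²/(2.5 × 0.024) + 85 = 7225/0.06 + 85 ≈ 120501.7 mm ≈ 120.5 m.
Far limit Df = s·(H − f)/(H − s) = 19200 × (120501.7 − 85) / (120501.7 − 19200) = 19200 × 120416.7 / 101301.7 ≈ 22823 mm ≈ 22.8 m.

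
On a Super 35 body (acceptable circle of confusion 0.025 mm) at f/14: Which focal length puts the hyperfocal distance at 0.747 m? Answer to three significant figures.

From H = f²/(N·c) + f, with f ≪ H: f ≈ √(H·N·c) = √(747 × 14 × 0.025) = √261.45 ≈ 16.17 mm.
Exact: f² + N·c·f − N·c·H = 0 ⇒ f = (−N·c + √((N·c)² + 4·N·c·H))/2 = (−0.35 + √1045.9)/2 ≈ 15.995 mm ≈ 16.0 mm.

16.0 mm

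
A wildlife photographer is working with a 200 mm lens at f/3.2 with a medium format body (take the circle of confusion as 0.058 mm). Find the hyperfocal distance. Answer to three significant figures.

216 m

Hyperfocal distance H = f²/(N·c) + f = 200²/(3.2 × 0.058) + 200 = 40000/0.1856 + 200 ≈ 215717.2 mm ≈ 216 m.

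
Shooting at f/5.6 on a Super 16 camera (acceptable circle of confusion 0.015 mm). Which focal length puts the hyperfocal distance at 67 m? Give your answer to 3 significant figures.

From H = f²/(N·c) + f, with f ≪ H: f ≈ √(H·N·c) = √(67000 × 5.6 × 0.015) = √5628.0 ≈ 75.02 mm.
The +f correction barely moves this — solving exactly, f² + N·c·f − N·c·H = 0 ⇒ f = (−N·c + √((N·c)² + 4·N·c·H))/2 = (−0.084 + √22512)/2 ≈ 74.978 mm, so f ≈ 75.0 mm.

75.0 mm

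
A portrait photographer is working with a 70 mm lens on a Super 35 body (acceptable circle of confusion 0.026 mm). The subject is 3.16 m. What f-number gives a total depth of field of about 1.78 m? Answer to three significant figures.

Write h = H − f = f²/(N·c). The thin-lens limits are Dn = s·h/(h + (s−f)) and Df = s·h/(h − (s−f)), so DoF = Df − Dn = 2·s·(s−f)·h / (h² − (s−f)²).
That is a quadratic in h: DoF·h² − 2·s·(s−f)·h − DoF·(s−f)² = 0 ⇒ h = (s−f)·(s + √(s² + DoF²)) / DoF = 3090 × (3160 + √(3160² + 1780²)) / 1780 = 3090 × (3160 + 3626.84) / 1780 ≈ 11782 mm.
Then N = f²/(c·h) = 70² / (0.026 × 11782) = 4900 / 306.32 ≈ 16.

f/16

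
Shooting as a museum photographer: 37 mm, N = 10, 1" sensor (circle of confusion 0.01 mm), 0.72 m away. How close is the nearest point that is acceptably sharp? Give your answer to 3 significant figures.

0.686 m

Hyperfocal distance H = f²/(N·c) + f = 37²/(10 × 0.01) + 37 = 1369/0.1 + 37 ≈ 13727.0 mm ≈ 13.73 m.
Near limit Dn = s·(H − f)/(H + s − 2f) = 720 × (13727.0 − 37) / (13727.0 + 720 − 2 × 37) = 720 × 13690.0 / 14373.0 ≈ 685.79 mm ≈ 0.686 m.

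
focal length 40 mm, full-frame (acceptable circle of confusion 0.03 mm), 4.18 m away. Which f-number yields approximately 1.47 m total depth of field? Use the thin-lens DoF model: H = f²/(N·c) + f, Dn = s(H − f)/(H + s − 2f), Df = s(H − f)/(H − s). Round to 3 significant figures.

Write h = H − f = f²/(N·c). The thin-lens limits are Dn = s·h/(h + (s−f)) and Df = s·h/(h − (s−f)), so DoF = Df − Dn = 2·s·(s−f)·h / (h² − (s−f)²).
That is a quadratic in h: DoF·h² − 2·s·(s−f)·h − DoF·(s−f)² = 0 ⇒ h = (s−f)·(s + √(s² + DoF²)) / DoF = 4140 × (4180 + √(4180² + 1470²)) / 1470 = 4140 × (4180 + 4430.95) / 1470 ≈ 24251 mm.
Then N = f²/(c·h) = 40² / (0.03 × 24251) = 1600 / 727.54 ≈ 2.20.

f/2.20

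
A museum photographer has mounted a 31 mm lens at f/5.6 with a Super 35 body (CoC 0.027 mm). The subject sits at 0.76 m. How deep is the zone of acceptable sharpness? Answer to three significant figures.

177 mm

Hyperfocal distance H = f²/(N·c) + f = 31²/(5.6 × 0.027) + 31 = 961/0.1512 + 31 ≈ 6386.8 mm ≈ 6.387 m.
Near limit Dn = s·(H − f)/(H + s − 2f) = 760 × (6386.8 − 31) / (6386.8 + 760 − 2 × 31) = 760 × 6355.8 / 7084.8 ≈ 681.80 mm.
Far limit Df = s·(H − f)/(H − s) = 760 × (6386.8 − 31) / (6386.8 − 760) = 760 × 6355.8 / 5626.8 ≈ 858.46 mm.
Depth of field = Df − Dn = 858.46 − 681.80 ≈ 176.66 mm.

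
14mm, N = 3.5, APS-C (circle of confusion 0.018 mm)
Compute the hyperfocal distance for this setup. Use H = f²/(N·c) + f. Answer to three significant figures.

Hyperfocal distance H = f²/(N·c) + f = 14²/(3.5 × 0.018) + 14 = 196/0.063 + 14 ≈ 3125.1 mm ≈ 3.13 m.

3.13 m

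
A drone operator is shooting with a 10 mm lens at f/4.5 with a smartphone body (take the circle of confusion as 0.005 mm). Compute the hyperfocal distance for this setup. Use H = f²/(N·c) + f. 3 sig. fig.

Hyperfocal distance H = f²/(N·c) + f = 10²/(4.5 × 0.005) + 10 = 100/0.0225 + 10 ≈ 4454.4 mm ≈ 4.45 m.

4.45 m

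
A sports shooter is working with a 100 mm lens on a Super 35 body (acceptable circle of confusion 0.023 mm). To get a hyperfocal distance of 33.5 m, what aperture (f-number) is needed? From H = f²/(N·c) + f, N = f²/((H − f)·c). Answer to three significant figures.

Rearrange H = f²/(N·c) + f for N: N = f² / ((H − f)·c).
N = 100² / ((33500 − 100) × 0.023) = 10000 / 768.2 ≈ 13.

f/13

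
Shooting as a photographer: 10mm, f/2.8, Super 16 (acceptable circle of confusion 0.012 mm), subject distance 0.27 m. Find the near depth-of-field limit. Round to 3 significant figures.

248 mm

Hyperfocal distance H = f²/(N·c) + f = 10²/(2.8 × 0.012) + 10 = 100/0.0336 + 10 ≈ 2986.2 mm ≈ 2.986 m.
Near limit Dn = s·(H − f)/(H + s − 2f) = 270 × (2986.2 − 10) / (2986.2 + 270 − 2 × 10) = 270 × 2976.2 / 3236.2 ≈ 248.31 mm.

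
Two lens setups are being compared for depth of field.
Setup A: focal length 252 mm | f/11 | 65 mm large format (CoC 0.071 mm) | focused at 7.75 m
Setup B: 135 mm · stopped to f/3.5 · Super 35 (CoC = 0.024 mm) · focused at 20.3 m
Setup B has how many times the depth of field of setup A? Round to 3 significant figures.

2.64

Setup A: H = 252²/(11×0.071) + 252 ≈ 81563.1 mm; DoF = Df − Dn = 8537.3 − 7095.7 ≈ 1441.6 mm.
Setup B: H = 135²/(3.5×0.024) + 135 ≈ 217099.3 mm; DoF = Df − Dn = 22380.0 − 18573.7 ≈ 3806.3 mm.
Ratio = 3806.3 / 1441.6 ≈ 2.64.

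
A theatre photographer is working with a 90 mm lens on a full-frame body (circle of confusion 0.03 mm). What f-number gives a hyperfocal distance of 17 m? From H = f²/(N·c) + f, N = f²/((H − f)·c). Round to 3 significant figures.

f/16

Rearrange H = f²/(N·c) + f for N: N = f² / ((H − f)·c).
N = 90² / ((17000 − 90) × 0.03) = 8100 / 507.3 ≈ 16.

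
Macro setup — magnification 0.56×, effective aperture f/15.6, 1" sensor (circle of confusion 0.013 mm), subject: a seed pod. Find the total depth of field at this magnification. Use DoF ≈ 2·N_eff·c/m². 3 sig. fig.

At magnification m, DoF ≈ 2·N_eff·c/m² = 2 × 15.6 × 0.013 / 0.56² = 0.4056 / 0.3136 ≈ 1.29 mm.

1.29 mm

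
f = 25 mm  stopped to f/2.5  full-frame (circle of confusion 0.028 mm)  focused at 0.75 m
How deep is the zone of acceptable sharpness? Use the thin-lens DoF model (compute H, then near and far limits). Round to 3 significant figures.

123 mm

Hyperfocal distance H = f²/(N·c) + f = 25²/(2.5 × 0.028) + 25 = 625/0.07 + 25 ≈ 8953.6 mm ≈ 8.954 m.
Near limit Dn = s·(H − f)/(H + s − 2f) = 750 × (8953.6 − 25) / (8953.6 + 750 − 2 × 25) = 750 × 8928.6 / 9653.6 ≈ 693.67 mm.
Far limit Df = s·(H − f)/(H − s) = 750 × (8953.6 − 25) / (8953.6 − 750) = 750 × 8928.6 / 8203.6 ≈ 816.28 mm.
Depth of field = Df − Dn = 816.28 − 693.67 ≈ 122.61 mm.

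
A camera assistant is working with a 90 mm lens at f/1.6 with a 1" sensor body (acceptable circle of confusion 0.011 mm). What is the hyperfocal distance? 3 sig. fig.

460 m

Hyperfocal distance H = f²/(N·c) + f = 90²/(1.6 × 0.011) + 90 = 8100/0.0176 + 90 ≈ 460317.3 mm ≈ 460 m.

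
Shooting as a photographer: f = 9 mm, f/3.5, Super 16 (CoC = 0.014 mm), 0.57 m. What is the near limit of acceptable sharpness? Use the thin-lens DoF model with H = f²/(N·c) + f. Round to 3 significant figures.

426 mm

Hyperfocal distance H = f²/(N·c) + f = 9²/(3.5 × 0.014) + 9 = 81/0.049 + 9 ≈ 1662.1 mm ≈ 1.662 m.
Near limit Dn = s·(H − f)/(H + s − 2f) = 570 × (1662.1 − 9) / (1662.1 + 570 − 2 × 9) = 570 × 1653.1 / 2214.1 ≈ 425.57 mm.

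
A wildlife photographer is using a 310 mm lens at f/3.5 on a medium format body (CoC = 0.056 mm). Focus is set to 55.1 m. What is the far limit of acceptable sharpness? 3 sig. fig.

Hyperfocal distance H = f²/(N·c) + f = 310²/(3.5 × 0.056) + 310 = 96100/0.196 + 310 ≈ 490616.1 mm ≈ 490.6 m.
Far limit Df = s·(H − f)/(H − s) = 55100 × (490616.1 − 310) / (490616.1 − 55100) = 55100 × 490306.1 / 435516.1 ≈ 62032 mm ≈ 62.0 m.

62.0 m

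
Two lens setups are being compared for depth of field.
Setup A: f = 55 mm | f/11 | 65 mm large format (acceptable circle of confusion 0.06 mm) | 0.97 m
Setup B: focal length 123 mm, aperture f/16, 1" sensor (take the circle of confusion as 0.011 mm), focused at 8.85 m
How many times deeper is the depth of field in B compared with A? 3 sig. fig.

Setup A: H = 55²/(11×0.06) + 55 ≈ 4638.3 mm; DoF = Df − Dn = 1211.95 − 808.58 ≈ 403.37 mm.
Setup B: H = 123²/(16×0.011) + 123 ≈ 86083.2 mm; DoF = Df − Dn = 9850.0 − 8034.3 ≈ 1815.7 mm.
Ratio = 1815.7 / 403.37 ≈ 4.50.

4.50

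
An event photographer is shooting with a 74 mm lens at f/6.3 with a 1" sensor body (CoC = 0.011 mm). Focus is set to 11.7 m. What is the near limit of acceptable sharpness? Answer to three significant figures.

Hyperfocal distance H = f²/(N·c) + f = 74²/(6.3 × 0.011) + 74 = 5476/0.0693 + 74 ≈ 79092.8 mm ≈ 79.09 m.
Near limit Dn = s·(H − f)/(H + s − 2f) = 11700 × (79092.8 − 74) / (79092.8 + 11700 − 2 × 74) = 11700 × 79018.8 / 90644.8 ≈ 10199 mm ≈ 10.2 m.

10.2 m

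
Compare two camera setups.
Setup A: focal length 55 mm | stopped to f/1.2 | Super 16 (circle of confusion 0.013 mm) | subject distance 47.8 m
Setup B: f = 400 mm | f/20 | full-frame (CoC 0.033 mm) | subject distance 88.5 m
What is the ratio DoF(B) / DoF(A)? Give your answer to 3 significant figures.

Setup A: H = 55²/(1.2×0.013) + 55 ≈ 193965.3 mm; DoF = Df − Dn = 63414 − 38356 ≈ 25058 mm.
Setup B: H = 400²/(20×0.033) + 400 ≈ 242824.2 mm; DoF = Df − Dn = 139023 − 64911 ≈ 74112 mm.
Ratio = 74112 / 25058 ≈ 2.96.

2.96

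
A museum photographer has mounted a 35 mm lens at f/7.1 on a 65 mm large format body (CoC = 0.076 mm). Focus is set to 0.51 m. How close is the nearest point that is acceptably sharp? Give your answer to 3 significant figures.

422 mm

Hyperfocal distance H = f²/(N·c) + f = 35²/(7.1 × 0.076) + 35 = 1225/0.5396 + 35 ≈ 2305.2 mm ≈ 2.305 m.
Near limit Dn = s·(H − f)/(H + s − 2f) = 510 × (2305.2 − 35) / (2305.2 + 510 − 2 × 35) = 510 × 2270.2 / 2745.2 ≈ 421.76 mm.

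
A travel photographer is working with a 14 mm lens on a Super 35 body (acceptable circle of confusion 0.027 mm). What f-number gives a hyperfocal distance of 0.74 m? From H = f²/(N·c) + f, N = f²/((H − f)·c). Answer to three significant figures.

f/10

Rearrange H = f²/(N·c) + f for N: N = f² / ((H − f)·c).
N = 14² / ((740 − 14) × 0.027) = 196 / 19.60 ≈ 10.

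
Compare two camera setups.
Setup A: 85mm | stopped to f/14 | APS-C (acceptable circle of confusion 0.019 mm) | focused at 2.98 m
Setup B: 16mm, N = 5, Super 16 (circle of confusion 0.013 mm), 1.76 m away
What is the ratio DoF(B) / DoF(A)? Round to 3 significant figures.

3.02

Setup A: H = 85²/(14×0.019) + 85 ≈ 27246.7 mm; DoF = Df − Dn = 3335.51 − 2692.97 ≈ 642.54 mm.
Setup B: H = 16²/(5×0.013) + 16 ≈ 3954.5 mm; DoF = Df − Dn = 3158.7 − 1219.8 ≈ 1938.9 mm.
Ratio = 1938.9 / 642.54 ≈ 3.02.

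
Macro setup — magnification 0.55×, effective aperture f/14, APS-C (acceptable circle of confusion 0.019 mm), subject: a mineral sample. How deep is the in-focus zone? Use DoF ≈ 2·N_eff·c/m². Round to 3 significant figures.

At magnification m, DoF ≈ 2·N_eff·c/m² = 2 × 14 × 0.019 / 0.55² = 0.532 / 0.3025 ≈ 1.76 mm.

1.76 mm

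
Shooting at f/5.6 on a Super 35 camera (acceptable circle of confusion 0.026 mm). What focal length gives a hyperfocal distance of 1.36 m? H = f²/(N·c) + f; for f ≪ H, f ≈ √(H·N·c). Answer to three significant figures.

14.0 mm

From H = f²/(N·c) + f, with f ≪ H: f ≈ √(H·N·c) = √(1360 × 5.6 × 0.026) = √198.02 ≈ 14.07 mm.
Exact: f² + N·c·f − N·c·H = 0 ⇒ f = (−N·c + √((N·c)² + 4·N·c·H))/2 = (−0.1456 + √792.09)/2 ≈ 13.999 mm ≈ 14.0 mm.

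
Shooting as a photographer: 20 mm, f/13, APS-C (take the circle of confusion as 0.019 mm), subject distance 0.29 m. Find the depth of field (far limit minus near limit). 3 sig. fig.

Hyperfocal distance H = f²/(N·c) + f = 20²/(13 × 0.019) + 20 = 400/0.247 + 20 ≈ 1639.4 mm ≈ 1.639 m.
Near limit Dn = s·(H − f)/(H + s − 2f) = 290 × (1639.4 − 20) / (1639.4 + 290 − 2 × 20) = 290 × 1619.4 / 1889.4 ≈ 248.559 mm.
Far limit Df = s·(H − f)/(H − s) = 290 × (1639.4 − 20) / (1639.4 − 290) = 290 × 1619.4 / 1349.4 ≈ 348.024 mm.
Depth of field = Df − Dn = 348.024 − 248.559 ≈ 99.465 mm.

99.5 mm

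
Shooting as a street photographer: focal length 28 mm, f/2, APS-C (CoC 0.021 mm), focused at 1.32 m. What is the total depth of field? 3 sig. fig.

184 mm

Hyperfocal distance H = f²/(N·c) + f = 28²/(2 × 0.021) + 28 = 784/0.042 + 28 ≈ 18694.7 mm ≈ 18.69 m.
Near limit Dn = s·(H − f)/(H + s − 2f) = 1320 × (18694.7 − 28) / (18694.7 + 1320 − 2 × 28) = 1320 × 18666.7 / 19958.7 ≈ 1234.55 mm.
Far limit Df = s·(H − f)/(H − s) = 1320 × (18694.7 − 28) / (18694.7 − 1320) = 1320 × 18666.7 / 17374.7 ≈ 1418.16 mm.
Depth of field = Df − Dn = 1418.16 − 1234.55 ≈ 183.61 mm.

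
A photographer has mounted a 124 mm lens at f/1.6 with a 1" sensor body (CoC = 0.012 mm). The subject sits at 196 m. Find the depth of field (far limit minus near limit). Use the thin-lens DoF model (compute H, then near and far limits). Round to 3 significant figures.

102 m

Hyperfocal distance H = f²/(N·c) + f = 124²/(1.6 × 0.012) + 124 = 15376/0.0192 + 124 ≈ 800957.3 mm ≈ 801.0 m.
Near limit Dn = s·(H − f)/(H + s − 2f) = 196000 × (800957.3 − 124) / (800957.3 + 196000 − 2 × 124) = 196000 × 800833.3 / 996709.3 ≈ 157482 mm.
Far limit Df = s·(H − f)/(H − s) = 196000 × (800957.3 − 124) / (800957.3 − 196000) = 196000 × 800833.3 / 604957.3 ≈ 259462 mm.
Depth of field = Df − Dn = 259462 − 157482 ≈ 101980 mm ≈ 102 m.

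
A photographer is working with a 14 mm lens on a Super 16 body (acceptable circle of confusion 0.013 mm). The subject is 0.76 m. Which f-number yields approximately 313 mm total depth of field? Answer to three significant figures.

Write h = H − f = f²/(N·c). The thin-lens limits are Dn = s·h/(h + (s−f)) and Df = s·h/(h − (s−f)), so DoF = Df − Dn = 2·s·(s−f)·h / (h² − (s−f)²).
That is a quadratic in h: DoF·h² − 2·s·(s−f)·h − DoF·(s−f)² = 0 ⇒ h = (s−f)·(s + √(s² + DoF²)) / DoF = 746 × (760 + √(760² + 313²)) / 313 = 746 × (760 + 821.930) / 313 ≈ 3770.4 mm.
Then N = f²/(c·h) = 14² / (0.013 × 3770.4) = 196 / 49.015 ≈ 4.

f/4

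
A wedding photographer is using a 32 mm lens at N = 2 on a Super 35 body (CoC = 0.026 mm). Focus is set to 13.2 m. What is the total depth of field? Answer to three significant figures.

Hyperfocal distance H = f²/(N·c) + f = 32²/(2 × 0.026) + 32 = 1024/0.052 + 32 ≈ 19724.3 mm ≈ 19.72 m.
Near limit Dn = s·(H − f)/(H + s − 2f) = 13200 × (19724.3 − 32) / (19724.3 + 13200 − 2 × 32) = 13200 × 19692.3 / 32860.3 ≈ 7910 mm.
Far limit Df = s·(H − f)/(H − s) = 13200 × (19724.3 − 32) / (19724.3 − 13200) = 13200 × 19692.3 / 6524.3 ≈ 39842 mm.
Depth of field = Df − Dn = 39842 − 7910 ≈ 31932 mm ≈ 31.9 m.

31.9 m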